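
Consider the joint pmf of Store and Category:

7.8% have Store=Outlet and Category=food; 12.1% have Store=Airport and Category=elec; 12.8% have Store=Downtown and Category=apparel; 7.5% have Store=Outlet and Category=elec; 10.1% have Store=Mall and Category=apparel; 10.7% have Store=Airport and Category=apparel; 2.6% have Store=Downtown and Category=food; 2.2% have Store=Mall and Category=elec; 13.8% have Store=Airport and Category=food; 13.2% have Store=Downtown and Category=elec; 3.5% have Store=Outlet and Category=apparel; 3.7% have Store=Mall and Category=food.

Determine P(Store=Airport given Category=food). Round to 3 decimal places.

P(Category=food) = 0.026 + 0.037 + 0.138 + 0.078 = 0.279.
P(Store=Airport | Category=food) = 0.138/0.279 = 0.495.

0.495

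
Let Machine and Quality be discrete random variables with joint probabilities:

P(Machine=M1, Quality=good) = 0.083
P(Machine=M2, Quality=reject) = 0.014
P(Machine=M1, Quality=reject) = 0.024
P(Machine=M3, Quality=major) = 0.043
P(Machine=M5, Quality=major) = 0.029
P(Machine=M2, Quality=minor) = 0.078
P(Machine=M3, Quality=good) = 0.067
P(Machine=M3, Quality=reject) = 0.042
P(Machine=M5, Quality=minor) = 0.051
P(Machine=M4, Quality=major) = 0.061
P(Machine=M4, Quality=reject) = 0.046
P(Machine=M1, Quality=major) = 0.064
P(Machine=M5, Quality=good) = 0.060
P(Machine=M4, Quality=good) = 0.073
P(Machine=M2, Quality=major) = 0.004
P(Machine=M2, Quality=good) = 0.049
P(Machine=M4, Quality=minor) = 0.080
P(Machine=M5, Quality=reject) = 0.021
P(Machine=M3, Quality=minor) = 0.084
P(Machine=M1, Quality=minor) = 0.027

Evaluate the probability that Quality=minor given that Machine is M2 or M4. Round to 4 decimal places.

P(Machine=M2) = 0.049 + 0.078 + 0.004 + 0.014 = 0.145.
P(Machine=M4) = 0.073 + 0.080 + 0.061 + 0.046 = 0.260.
P(Machine ∈ {M2, M4}) = 0.145 + 0.260 = 0.405; P(Quality=minor, Machine ∈ {M2, M4}) = 0.078 + 0.080 = 0.158.
P(Quality=minor | Machine ∈ {M2, M4}) = 0.158/0.405 = 0.3901.

0.3901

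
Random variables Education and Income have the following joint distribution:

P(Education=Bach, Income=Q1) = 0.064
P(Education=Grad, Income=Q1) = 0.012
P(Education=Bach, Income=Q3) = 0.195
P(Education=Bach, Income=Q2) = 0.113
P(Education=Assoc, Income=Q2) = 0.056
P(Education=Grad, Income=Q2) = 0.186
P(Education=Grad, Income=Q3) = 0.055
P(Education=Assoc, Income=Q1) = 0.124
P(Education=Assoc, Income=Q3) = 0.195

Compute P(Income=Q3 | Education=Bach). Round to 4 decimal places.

0.5242

P(Education=Bach) = 0.064 + 0.113 + 0.195 = 0.372.
P(Income=Q3 | Education=Bach) = 0.195/0.372 = 0.5242.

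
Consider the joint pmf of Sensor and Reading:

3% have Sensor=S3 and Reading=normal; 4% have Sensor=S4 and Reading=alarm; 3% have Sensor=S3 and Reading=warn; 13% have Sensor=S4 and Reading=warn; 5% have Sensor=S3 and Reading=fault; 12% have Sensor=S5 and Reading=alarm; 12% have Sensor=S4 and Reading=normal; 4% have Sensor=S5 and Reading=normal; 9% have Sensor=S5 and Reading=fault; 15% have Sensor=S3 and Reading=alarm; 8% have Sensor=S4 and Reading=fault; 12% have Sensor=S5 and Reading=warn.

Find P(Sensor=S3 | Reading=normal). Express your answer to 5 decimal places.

P(Reading=normal) = 0.03 + 0.12 + 0.04 = 0.19.
P(Sensor=S3 | Reading=normal) = 0.03/0.19 = 0.15789.

0.15789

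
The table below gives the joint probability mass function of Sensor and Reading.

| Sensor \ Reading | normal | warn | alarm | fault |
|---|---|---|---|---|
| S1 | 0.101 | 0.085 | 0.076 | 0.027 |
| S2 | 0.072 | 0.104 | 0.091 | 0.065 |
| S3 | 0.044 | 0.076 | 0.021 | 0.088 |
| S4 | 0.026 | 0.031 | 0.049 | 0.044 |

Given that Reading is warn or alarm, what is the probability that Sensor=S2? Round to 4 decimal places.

0.3659

P(Reading=warn) = 0.085 + 0.104 + 0.076 + 0.031 = 0.296.
P(Reading=alarm) = 0.076 + 0.091 + 0.021 + 0.049 = 0.237.
P(Reading ∈ {warn, alarm}) = 0.296 + 0.237 = 0.533; P(Sensor=S2, Reading ∈ {warn, alarm}) = 0.104 + 0.091 = 0.195.
P(Sensor=S2 | Reading ∈ {warn, alarm}) = 0.195/0.533 = 0.3659.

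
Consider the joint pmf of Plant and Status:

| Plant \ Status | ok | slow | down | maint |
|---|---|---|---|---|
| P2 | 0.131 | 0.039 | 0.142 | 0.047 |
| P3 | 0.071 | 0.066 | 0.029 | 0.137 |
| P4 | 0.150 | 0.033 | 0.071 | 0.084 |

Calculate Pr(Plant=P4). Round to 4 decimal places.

0.3380

P(Plant=P4) = 0.150 + 0.033 + 0.071 + 0.084 = 0.338.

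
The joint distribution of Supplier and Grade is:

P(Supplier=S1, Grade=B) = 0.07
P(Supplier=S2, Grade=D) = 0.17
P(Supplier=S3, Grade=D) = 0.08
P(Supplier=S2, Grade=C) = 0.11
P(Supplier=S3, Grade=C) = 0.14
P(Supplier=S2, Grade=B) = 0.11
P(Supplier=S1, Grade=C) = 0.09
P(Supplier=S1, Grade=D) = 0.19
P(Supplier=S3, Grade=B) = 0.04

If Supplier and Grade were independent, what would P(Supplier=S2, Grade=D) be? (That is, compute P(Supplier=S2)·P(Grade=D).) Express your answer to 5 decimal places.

P(Supplier=S2) = 0.11 + 0.11 + 0.17 = 0.39.
P(Grade=D) = 0.19 + 0.17 + 0.08 = 0.44.
Product: 0.39 × 0.44 = 0.17160.

0.17160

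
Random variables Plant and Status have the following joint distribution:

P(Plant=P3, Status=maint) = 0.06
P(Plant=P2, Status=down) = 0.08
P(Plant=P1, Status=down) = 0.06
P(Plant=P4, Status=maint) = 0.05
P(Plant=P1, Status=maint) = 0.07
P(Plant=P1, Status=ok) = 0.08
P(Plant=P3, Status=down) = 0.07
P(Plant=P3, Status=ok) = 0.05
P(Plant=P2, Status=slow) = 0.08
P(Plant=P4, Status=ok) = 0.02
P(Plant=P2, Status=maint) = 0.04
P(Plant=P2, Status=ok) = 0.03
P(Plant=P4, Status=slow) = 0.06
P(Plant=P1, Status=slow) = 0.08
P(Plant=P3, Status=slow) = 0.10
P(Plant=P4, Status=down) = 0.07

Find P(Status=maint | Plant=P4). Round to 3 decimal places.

P(Plant=P4) = 0.02 + 0.06 + 0.07 + 0.05 = 0.20.
P(Status=maint | Plant=P4) = 0.05/0.20 = 0.250.

0.250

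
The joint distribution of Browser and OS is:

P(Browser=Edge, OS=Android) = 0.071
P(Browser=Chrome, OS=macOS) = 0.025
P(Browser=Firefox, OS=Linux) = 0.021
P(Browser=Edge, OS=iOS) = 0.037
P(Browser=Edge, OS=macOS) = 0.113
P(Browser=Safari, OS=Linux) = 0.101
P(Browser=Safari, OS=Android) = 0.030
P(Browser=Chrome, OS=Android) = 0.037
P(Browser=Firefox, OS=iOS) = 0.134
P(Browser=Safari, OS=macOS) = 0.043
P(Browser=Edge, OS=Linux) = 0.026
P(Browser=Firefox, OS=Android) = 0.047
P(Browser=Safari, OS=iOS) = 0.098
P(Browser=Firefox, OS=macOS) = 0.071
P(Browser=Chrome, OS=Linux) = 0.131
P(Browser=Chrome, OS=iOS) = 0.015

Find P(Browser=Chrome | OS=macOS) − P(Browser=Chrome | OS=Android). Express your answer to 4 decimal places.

P(OS=macOS) = 0.025 + 0.071 + 0.043 + 0.113 = 0.252; P(Browser=Chrome | OS=macOS) = 0.025/0.252 = 0.09921.
P(OS=Android) = 0.037 + 0.047 + 0.030 + 0.071 = 0.185; P(Browser=Chrome | OS=Android) = 0.037/0.185 = 0.20000.
Difference = -0.1008.

-0.1008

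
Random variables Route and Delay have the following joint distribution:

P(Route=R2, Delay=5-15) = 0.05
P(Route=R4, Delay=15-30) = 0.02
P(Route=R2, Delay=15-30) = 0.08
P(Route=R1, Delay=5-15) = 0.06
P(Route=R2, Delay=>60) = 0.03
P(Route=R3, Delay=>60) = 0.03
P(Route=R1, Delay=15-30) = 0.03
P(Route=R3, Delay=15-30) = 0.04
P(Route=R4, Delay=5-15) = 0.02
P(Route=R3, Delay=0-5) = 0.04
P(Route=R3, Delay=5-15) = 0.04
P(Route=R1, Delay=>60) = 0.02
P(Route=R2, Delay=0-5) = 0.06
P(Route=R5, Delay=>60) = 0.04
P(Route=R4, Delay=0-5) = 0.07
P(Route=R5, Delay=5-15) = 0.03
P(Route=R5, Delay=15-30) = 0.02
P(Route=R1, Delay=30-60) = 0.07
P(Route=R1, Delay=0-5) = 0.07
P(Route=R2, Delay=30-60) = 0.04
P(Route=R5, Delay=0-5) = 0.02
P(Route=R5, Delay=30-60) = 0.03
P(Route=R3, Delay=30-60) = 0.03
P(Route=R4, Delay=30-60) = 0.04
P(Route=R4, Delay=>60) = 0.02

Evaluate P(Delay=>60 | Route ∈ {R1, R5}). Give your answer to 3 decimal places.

0.154

P(Route=R1) = 0.07 + 0.06 + 0.03 + 0.07 + 0.02 = 0.25.
P(Route=R5) = 0.02 + 0.03 + 0.02 + 0.03 + 0.04 = 0.14.
P(Route ∈ {R1, R5}) = 0.25 + 0.14 = 0.39; P(Delay=>60, Route ∈ {R1, R5}) = 0.02 + 0.04 = 0.06.
P(Delay=>60 | Route ∈ {R1, R5}) = 0.06/0.39 = 0.154.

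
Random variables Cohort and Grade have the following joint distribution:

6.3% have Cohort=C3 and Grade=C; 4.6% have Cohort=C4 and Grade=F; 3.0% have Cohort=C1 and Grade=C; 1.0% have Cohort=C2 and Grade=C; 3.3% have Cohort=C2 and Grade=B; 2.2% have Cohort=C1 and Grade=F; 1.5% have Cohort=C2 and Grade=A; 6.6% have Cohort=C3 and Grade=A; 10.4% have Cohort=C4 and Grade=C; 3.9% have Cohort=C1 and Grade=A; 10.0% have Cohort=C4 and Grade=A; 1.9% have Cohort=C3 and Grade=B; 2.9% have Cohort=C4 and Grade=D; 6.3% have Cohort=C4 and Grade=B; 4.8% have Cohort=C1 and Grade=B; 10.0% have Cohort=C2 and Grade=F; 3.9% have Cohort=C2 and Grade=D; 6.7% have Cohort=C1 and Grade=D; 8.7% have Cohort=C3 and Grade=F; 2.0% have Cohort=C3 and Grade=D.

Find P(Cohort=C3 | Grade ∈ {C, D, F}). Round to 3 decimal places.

0.276

P(Grade=C) = 0.030 + 0.010 + 0.063 + 0.104 = 0.207.
P(Grade=D) = 0.067 + 0.039 + 0.020 + 0.029 = 0.155.
P(Grade=F) = 0.022 + 0.100 + 0.087 + 0.046 = 0.255.
P(Grade ∈ {C, D, F}) = 0.207 + 0.155 + 0.255 = 0.617; P(Cohort=C3, Grade ∈ {C, D, F}) = 0.063 + 0.020 + 0.087 = 0.170.
P(Cohort=C3 | Grade ∈ {C, D, F}) = 0.170/0.617 = 0.276.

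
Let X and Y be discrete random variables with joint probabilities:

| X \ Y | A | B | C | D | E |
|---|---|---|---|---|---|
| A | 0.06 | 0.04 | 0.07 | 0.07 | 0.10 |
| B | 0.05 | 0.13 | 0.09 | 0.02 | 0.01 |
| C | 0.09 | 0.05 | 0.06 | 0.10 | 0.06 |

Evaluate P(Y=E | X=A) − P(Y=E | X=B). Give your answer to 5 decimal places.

P(X=A) = 0.06 + 0.04 + 0.07 + 0.07 + 0.10 = 0.34; P(Y=E | X=A) = 0.10/0.34 = 0.294118.
P(X=B) = 0.05 + 0.13 + 0.09 + 0.02 + 0.01 = 0.30; P(Y=E | X=B) = 0.01/0.30 = 0.033333.
Difference = 0.26078.

0.26078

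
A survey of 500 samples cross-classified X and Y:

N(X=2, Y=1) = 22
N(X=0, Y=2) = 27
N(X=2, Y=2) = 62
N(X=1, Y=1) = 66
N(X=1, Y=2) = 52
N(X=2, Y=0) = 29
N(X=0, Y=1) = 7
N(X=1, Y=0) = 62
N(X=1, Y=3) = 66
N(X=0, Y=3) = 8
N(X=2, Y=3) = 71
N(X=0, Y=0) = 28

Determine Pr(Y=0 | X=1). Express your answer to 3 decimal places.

Total with X=1: 62 + 66 + 52 + 66 = 246.
P(Y=0 | X=1) = 62/246 = 0.252.

0.252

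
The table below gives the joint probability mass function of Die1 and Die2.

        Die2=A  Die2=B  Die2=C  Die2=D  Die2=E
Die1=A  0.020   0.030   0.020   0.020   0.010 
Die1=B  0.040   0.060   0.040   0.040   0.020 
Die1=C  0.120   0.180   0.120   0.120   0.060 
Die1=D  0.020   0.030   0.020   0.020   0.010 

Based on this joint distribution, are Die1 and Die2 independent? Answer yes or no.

yes

Every cell satisfies P(Die1,Die2) = P(Die1)·P(Die2). For instance P(Die1=A) = 0.100, P(Die2=C) = 0.200, and 0.100×0.200 = 0.020 matches the joint entry. So Die1 and Die2 are independent.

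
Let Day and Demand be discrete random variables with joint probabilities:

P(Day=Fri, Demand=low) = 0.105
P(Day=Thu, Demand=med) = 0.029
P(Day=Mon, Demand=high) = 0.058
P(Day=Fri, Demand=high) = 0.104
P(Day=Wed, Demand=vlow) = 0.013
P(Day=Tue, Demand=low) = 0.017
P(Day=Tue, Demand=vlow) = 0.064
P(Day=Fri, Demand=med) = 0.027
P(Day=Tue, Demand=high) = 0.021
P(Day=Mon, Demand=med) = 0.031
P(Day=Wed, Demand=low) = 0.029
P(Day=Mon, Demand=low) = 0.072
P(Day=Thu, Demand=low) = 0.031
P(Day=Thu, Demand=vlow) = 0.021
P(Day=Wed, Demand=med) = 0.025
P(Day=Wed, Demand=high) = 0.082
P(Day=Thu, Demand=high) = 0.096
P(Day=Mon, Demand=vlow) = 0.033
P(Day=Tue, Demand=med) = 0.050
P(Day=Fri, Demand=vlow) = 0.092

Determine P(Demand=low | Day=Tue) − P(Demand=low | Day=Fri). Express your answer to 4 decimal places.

P(Day=Tue) = 0.064 + 0.017 + 0.050 + 0.021 = 0.152; P(Demand=low | Day=Tue) = 0.017/0.152 = 0.11184.
P(Day=Fri) = 0.092 + 0.105 + 0.027 + 0.104 = 0.328; P(Demand=low | Day=Fri) = 0.105/0.328 = 0.32012.
Difference = -0.2083.

-0.2083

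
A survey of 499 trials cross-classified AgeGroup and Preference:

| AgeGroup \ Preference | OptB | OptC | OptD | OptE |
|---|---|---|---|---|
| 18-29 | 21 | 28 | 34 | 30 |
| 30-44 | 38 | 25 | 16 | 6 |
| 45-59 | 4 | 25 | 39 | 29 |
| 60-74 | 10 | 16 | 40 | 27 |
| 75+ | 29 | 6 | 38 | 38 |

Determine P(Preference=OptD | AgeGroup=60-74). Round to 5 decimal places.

0.43011

Total with AgeGroup=60-74: 10 + 16 + 40 + 27 = 93.
P(Preference=OptD | AgeGroup=60-74) = 40/93 = 0.43011.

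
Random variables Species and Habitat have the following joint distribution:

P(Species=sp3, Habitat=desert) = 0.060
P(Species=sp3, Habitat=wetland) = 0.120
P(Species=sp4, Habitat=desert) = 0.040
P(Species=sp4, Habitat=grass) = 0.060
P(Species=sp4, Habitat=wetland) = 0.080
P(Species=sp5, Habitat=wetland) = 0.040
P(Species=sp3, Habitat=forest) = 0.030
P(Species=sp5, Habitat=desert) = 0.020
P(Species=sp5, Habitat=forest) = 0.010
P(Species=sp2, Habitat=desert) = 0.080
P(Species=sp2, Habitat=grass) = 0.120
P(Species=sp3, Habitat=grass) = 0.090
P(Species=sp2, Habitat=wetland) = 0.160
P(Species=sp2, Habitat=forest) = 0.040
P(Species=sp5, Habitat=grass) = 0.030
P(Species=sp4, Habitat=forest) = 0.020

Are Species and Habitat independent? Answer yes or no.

yes

Every cell satisfies P(Species,Habitat) = P(Species)·P(Habitat). For instance P(Species=sp4) = 0.200, P(Habitat=desert) = 0.200, and 0.200×0.200 = 0.040 matches the joint entry. So Species and Habitat are independent.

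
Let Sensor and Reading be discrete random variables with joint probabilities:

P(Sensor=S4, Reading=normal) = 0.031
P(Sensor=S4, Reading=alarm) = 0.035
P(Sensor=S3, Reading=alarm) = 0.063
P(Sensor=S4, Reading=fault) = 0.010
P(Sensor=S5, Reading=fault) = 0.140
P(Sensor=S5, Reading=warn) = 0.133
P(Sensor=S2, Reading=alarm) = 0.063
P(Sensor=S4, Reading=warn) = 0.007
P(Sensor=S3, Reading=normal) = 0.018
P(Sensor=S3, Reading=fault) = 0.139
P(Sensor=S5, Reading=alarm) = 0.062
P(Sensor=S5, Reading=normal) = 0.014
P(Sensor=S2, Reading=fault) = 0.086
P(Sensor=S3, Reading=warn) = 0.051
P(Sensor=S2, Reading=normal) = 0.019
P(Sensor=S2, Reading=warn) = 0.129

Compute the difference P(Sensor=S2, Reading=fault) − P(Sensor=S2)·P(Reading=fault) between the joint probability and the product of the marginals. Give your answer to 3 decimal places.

P(Sensor=S2) = 0.019 + 0.129 + 0.063 + 0.086 = 0.297.
P(Reading=fault) = 0.086 + 0.139 + 0.010 + 0.140 = 0.375.
P(Sensor=S2, Reading=fault) − P(Sensor=S2)P(Reading=fault) = 0.086 − 0.297×0.375 = -0.025.

-0.025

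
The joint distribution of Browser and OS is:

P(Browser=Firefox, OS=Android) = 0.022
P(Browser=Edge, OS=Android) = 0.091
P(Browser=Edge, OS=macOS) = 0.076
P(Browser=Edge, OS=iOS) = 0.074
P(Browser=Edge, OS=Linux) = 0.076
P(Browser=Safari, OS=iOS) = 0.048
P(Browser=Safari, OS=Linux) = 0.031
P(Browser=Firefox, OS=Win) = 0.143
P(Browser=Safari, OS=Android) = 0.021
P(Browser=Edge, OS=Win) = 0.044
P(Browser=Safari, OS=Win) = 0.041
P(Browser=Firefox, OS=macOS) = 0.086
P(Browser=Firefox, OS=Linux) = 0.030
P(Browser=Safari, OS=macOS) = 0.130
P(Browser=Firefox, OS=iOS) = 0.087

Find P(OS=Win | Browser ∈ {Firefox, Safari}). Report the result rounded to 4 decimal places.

P(Browser=Firefox) = 0.143 + 0.086 + 0.030 + 0.087 + 0.022 = 0.368.
P(Browser=Safari) = 0.041 + 0.130 + 0.031 + 0.048 + 0.021 = 0.271.
P(Browser ∈ {Firefox, Safari}) = 0.368 + 0.271 = 0.639; P(OS=Win, Browser ∈ {Firefox, Safari}) = 0.143 + 0.041 = 0.184.
P(OS=Win | Browser ∈ {Firefox, Safari}) = 0.184/0.639 = 0.2879.

0.2879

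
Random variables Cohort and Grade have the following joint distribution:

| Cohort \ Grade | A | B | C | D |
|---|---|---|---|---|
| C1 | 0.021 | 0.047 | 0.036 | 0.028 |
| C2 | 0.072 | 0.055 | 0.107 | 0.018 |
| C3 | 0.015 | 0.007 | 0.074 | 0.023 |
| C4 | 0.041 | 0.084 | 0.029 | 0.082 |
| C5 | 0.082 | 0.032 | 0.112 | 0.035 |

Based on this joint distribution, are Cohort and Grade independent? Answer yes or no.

no

P(Cohort=C4) = 0.236 and P(Grade=C) = 0.358, so their product is 0.08449, but P(Cohort=C4, Grade=C) = 0.029. Since these differ, Cohort and Grade are not independent.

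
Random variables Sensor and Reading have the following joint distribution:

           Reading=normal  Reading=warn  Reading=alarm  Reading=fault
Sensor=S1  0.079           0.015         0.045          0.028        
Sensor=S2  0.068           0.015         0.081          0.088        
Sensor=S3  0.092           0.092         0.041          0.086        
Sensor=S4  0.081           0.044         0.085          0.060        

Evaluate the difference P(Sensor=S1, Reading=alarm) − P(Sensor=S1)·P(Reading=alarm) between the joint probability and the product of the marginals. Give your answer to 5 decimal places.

P(Sensor=S1) = 0.079 + 0.015 + 0.045 + 0.028 = 0.167.
P(Reading=alarm) = 0.045 + 0.081 + 0.041 + 0.085 = 0.252.
P(Sensor=S1, Reading=alarm) − P(Sensor=S1)P(Reading=alarm) = 0.045 − 0.167×0.252 = 0.00292.

0.00292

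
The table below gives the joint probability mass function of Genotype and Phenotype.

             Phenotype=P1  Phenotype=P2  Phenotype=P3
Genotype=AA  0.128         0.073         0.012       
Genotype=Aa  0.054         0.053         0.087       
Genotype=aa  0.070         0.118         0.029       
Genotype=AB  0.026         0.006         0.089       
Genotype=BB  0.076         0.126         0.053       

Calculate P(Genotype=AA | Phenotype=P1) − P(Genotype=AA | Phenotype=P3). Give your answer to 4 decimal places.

0.3171

P(Phenotype=P1) = 0.128 + 0.054 + 0.070 + 0.026 + 0.076 = 0.354; P(Genotype=AA | Phenotype=P1) = 0.128/0.354 = 0.36158.
P(Phenotype=P3) = 0.012 + 0.087 + 0.029 + 0.089 + 0.053 = 0.270; P(Genotype=AA | Phenotype=P3) = 0.012/0.270 = 0.04444.
Difference = 0.3171.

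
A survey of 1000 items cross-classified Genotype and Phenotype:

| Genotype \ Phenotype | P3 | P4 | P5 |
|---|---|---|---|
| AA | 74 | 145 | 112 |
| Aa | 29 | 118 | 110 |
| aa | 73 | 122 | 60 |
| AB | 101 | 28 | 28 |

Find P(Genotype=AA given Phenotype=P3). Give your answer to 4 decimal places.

0.2671

Total with Phenotype=P3: 74 + 29 + 73 + 101 = 277.
P(Genotype=AA | Phenotype=P3) = 74/277 = 0.2671.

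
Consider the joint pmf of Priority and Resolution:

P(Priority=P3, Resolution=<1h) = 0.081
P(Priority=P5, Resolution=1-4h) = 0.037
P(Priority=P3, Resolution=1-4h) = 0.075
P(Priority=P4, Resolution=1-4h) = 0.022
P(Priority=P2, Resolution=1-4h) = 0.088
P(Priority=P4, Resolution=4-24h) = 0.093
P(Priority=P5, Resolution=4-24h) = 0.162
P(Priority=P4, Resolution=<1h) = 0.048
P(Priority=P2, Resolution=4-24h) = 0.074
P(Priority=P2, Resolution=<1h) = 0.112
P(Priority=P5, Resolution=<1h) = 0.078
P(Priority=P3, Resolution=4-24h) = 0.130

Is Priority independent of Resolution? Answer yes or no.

P(Priority=P2) = 0.274 and P(Resolution=4-24h) = 0.459, so their product is 0.12577, but P(Priority=P2, Resolution=4-24h) = 0.074. Since these differ, Priority and Resolution are not independent.

no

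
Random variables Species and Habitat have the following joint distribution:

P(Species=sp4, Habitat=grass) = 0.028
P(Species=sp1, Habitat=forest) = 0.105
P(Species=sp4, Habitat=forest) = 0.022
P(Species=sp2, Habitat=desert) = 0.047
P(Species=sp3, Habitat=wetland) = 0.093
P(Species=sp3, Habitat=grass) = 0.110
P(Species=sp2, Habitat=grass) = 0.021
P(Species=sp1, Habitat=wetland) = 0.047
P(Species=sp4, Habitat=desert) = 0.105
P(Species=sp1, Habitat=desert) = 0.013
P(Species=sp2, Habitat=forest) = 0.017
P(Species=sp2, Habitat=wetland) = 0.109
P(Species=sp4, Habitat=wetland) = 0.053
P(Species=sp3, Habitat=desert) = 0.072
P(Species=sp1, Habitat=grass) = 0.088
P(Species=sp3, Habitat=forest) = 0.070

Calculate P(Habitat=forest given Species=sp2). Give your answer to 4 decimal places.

P(Species=sp2) = 0.017 + 0.021 + 0.109 + 0.047 = 0.194.
P(Habitat=forest | Species=sp2) = 0.017/0.194 = 0.0876.

0.0876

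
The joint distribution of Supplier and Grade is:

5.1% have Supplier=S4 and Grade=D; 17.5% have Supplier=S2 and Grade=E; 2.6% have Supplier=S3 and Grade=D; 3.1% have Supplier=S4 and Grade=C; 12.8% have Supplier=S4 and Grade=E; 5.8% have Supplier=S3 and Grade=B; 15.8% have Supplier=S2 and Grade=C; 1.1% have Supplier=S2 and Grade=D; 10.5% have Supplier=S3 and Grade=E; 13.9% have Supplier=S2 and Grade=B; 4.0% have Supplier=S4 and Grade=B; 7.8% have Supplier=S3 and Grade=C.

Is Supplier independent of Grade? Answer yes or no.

P(Supplier=S4) = 0.250 and P(Grade=C) = 0.267, so their product is 0.06675, but P(Supplier=S4, Grade=C) = 0.031. Since these differ, Supplier and Grade are not independent.

no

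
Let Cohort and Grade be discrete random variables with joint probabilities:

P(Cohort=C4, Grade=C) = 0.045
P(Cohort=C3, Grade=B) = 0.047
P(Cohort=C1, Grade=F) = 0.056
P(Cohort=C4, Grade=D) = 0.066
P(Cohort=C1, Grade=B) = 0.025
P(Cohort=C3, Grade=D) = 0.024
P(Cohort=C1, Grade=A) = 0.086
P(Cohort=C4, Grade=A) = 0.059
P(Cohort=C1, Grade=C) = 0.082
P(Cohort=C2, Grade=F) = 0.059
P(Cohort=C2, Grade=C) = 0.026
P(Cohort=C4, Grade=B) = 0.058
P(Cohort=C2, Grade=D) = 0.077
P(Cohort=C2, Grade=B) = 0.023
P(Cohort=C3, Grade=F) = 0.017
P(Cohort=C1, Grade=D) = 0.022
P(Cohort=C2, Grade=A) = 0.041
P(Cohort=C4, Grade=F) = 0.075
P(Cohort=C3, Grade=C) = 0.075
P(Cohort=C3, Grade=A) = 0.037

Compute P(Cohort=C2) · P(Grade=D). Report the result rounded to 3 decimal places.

0.043

P(Cohort=C2) = 0.041 + 0.023 + 0.026 + 0.077 + 0.059 = 0.226.
P(Grade=D) = 0.022 + 0.077 + 0.024 + 0.066 = 0.189.
Product: 0.226 × 0.189 = 0.043.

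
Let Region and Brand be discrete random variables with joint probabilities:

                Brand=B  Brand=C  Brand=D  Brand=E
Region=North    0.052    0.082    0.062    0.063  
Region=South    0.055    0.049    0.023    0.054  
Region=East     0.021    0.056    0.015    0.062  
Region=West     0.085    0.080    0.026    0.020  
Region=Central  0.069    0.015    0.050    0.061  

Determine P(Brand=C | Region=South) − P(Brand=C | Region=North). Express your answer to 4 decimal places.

P(Region=South) = 0.055 + 0.049 + 0.023 + 0.054 = 0.181; P(Brand=C | Region=South) = 0.049/0.181 = 0.27072.
P(Region=North) = 0.052 + 0.082 + 0.062 + 0.063 = 0.259; P(Brand=C | Region=North) = 0.082/0.259 = 0.31660.
Difference = -0.0459.

-0.0459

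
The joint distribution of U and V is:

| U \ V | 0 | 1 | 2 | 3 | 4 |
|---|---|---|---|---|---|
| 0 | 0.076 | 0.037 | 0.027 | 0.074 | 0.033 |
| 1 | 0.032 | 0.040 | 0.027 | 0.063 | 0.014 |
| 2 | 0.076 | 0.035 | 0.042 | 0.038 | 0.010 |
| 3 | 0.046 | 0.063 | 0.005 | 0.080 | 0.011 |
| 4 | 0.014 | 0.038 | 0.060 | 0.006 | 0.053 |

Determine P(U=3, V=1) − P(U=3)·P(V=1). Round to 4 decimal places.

P(U=3) = 0.046 + 0.063 + 0.005 + 0.080 + 0.011 = 0.205.
P(V=1) = 0.037 + 0.040 + 0.035 + 0.063 + 0.038 = 0.213.
P(U=3, V=1) − P(U=3)P(V=1) = 0.063 − 0.205×0.213 = 0.0193.

0.0193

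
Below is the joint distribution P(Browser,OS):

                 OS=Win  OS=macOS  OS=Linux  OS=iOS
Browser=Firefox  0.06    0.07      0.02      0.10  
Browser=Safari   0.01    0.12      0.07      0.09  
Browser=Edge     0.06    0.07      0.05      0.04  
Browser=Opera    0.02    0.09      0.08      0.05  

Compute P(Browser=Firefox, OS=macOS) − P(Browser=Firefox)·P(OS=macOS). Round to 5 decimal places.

P(Browser=Firefox) = 0.06 + 0.07 + 0.02 + 0.10 = 0.25.
P(OS=macOS) = 0.07 + 0.12 + 0.07 + 0.09 = 0.35.
P(Browser=Firefox, OS=macOS) − P(Browser=Firefox)P(OS=macOS) = 0.07 − 0.25×0.35 = -0.01750.

-0.01750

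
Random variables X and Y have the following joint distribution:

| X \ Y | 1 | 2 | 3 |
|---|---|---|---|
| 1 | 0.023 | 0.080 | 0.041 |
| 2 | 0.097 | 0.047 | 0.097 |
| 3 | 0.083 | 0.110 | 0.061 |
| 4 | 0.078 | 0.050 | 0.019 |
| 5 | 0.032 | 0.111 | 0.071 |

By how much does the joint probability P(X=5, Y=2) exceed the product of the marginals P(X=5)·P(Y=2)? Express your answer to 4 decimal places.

P(X=5) = 0.032 + 0.111 + 0.071 = 0.214.
P(Y=2) = 0.080 + 0.047 + 0.110 + 0.050 + 0.111 = 0.398.
P(X=5, Y=2) − P(X=5)P(Y=2) = 0.111 − 0.214×0.398 = 0.0258.

0.0258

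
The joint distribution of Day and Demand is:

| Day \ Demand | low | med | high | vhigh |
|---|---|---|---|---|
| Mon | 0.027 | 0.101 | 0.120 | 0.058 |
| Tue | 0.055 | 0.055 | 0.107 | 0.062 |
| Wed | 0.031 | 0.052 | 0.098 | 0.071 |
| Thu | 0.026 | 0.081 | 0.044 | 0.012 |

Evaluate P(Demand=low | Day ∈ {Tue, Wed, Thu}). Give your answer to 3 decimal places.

P(Day=Tue) = 0.055 + 0.055 + 0.107 + 0.062 = 0.279.
P(Day=Wed) = 0.031 + 0.052 + 0.098 + 0.071 = 0.252.
P(Day=Thu) = 0.026 + 0.081 + 0.044 + 0.012 = 0.163.
P(Day ∈ {Tue, Wed, Thu}) = 0.279 + 0.252 + 0.163 = 0.694; P(Demand=low, Day ∈ {Tue, Wed, Thu}) = 0.055 + 0.031 + 0.026 = 0.112.
P(Demand=low | Day ∈ {Tue, Wed, Thu}) = 0.112/0.694 = 0.161.

0.161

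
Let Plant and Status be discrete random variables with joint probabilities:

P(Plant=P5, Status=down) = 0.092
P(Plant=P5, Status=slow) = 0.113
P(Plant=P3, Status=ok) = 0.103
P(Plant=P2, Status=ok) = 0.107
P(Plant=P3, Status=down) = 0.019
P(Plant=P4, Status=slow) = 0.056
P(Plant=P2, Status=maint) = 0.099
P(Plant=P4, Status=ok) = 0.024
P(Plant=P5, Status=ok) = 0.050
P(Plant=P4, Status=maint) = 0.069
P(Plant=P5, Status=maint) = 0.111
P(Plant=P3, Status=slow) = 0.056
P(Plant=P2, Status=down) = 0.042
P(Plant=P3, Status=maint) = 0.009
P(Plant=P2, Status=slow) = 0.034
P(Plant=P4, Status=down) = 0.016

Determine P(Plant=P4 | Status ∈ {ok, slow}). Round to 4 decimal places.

0.1473

P(Status=ok) = 0.107 + 0.103 + 0.024 + 0.050 = 0.284.
P(Status=slow) = 0.034 + 0.056 + 0.056 + 0.113 = 0.259.
P(Status ∈ {ok, slow}) = 0.284 + 0.259 = 0.543; P(Plant=P4, Status ∈ {ok, slow}) = 0.024 + 0.056 = 0.080.
P(Plant=P4 | Status ∈ {ok, slow}) = 0.080/0.543 = 0.1473.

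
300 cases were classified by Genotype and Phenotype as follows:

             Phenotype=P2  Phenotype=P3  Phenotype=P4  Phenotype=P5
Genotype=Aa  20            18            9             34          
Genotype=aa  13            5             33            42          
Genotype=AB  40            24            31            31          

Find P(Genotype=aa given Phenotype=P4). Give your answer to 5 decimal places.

Total with Phenotype=P4: 9 + 33 + 31 = 73.
P(Genotype=aa | Phenotype=P4) = 33/73 = 0.45205.

0.45205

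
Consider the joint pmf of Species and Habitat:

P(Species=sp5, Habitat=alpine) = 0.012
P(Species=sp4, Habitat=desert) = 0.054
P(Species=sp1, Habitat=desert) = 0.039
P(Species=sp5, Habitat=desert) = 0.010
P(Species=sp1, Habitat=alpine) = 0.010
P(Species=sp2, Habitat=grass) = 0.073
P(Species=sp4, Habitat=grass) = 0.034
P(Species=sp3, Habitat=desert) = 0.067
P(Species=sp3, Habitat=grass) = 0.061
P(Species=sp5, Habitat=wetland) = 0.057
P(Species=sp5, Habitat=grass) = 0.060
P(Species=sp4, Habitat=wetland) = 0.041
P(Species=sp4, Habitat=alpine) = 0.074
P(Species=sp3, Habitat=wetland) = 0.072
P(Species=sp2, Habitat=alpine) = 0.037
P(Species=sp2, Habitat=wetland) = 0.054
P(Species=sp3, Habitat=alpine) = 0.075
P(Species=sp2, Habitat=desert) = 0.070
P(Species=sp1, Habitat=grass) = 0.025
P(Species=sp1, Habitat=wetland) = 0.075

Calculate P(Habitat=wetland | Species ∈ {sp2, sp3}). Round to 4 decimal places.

P(Species=sp2) = 0.073 + 0.054 + 0.070 + 0.037 = 0.234.
P(Species=sp3) = 0.061 + 0.072 + 0.067 + 0.075 = 0.275.
P(Species ∈ {sp2, sp3}) = 0.234 + 0.275 = 0.509; P(Habitat=wetland, Species ∈ {sp2, sp3}) = 0.054 + 0.072 = 0.126.
P(Habitat=wetland | Species ∈ {sp2, sp3}) = 0.126/0.509 = 0.2475.

0.2475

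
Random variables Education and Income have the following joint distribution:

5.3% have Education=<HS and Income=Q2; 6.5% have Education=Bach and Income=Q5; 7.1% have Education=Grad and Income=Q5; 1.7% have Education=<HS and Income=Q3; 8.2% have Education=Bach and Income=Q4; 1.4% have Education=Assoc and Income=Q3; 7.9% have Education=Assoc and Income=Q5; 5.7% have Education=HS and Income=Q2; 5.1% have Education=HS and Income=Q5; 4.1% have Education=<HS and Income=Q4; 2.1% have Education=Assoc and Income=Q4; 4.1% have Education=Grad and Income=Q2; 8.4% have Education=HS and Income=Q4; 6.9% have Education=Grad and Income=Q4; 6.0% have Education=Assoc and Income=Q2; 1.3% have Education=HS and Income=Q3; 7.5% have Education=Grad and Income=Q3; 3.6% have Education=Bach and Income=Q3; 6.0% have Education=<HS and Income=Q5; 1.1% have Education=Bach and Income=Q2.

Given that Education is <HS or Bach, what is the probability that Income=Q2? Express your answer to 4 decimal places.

P(Education=<HS) = 0.053 + 0.017 + 0.041 + 0.060 = 0.171.
P(Education=Bach) = 0.011 + 0.036 + 0.082 + 0.065 = 0.194.
P(Education ∈ {<HS, Bach}) = 0.171 + 0.194 = 0.365; P(Income=Q2, Education ∈ {<HS, Bach}) = 0.053 + 0.011 = 0.064.
P(Income=Q2 | Education ∈ {<HS, Bach}) = 0.064/0.365 = 0.1753.

0.1753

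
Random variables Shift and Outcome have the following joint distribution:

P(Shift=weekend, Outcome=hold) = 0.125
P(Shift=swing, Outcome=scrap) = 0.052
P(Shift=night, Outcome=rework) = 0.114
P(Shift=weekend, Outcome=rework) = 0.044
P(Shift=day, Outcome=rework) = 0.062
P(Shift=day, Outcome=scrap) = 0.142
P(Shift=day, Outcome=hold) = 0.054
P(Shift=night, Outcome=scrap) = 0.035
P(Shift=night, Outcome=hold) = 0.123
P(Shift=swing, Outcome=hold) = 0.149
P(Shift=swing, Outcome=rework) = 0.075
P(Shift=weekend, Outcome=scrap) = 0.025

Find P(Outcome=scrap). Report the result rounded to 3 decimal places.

0.254

P(Outcome=scrap) = 0.142 + 0.052 + 0.035 + 0.025 = 0.254.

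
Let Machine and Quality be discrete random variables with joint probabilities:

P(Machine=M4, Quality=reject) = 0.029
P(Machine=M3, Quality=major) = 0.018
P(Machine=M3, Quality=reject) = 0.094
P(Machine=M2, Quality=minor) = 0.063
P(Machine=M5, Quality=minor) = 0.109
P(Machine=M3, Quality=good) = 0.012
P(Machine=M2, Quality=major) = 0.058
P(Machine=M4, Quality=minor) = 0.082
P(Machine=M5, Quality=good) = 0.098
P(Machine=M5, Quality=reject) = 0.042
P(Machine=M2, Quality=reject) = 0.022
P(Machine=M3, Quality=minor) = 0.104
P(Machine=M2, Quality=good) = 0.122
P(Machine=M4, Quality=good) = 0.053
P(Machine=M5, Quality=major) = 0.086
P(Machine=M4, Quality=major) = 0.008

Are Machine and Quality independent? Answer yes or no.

P(Machine=M3) = 0.228 and P(Quality=good) = 0.285, so their product is 0.06498, but P(Machine=M3, Quality=good) = 0.012. Since these differ, Machine and Quality are not independent.

no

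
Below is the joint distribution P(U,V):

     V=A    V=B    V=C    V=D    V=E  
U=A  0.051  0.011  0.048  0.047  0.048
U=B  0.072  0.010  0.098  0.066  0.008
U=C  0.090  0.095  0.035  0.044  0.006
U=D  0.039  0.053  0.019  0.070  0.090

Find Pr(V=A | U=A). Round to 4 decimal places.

0.2488

P(U=A) = 0.051 + 0.011 + 0.048 + 0.047 + 0.048 = 0.205.
P(V=A | U=A) = 0.051/0.205 = 0.2488.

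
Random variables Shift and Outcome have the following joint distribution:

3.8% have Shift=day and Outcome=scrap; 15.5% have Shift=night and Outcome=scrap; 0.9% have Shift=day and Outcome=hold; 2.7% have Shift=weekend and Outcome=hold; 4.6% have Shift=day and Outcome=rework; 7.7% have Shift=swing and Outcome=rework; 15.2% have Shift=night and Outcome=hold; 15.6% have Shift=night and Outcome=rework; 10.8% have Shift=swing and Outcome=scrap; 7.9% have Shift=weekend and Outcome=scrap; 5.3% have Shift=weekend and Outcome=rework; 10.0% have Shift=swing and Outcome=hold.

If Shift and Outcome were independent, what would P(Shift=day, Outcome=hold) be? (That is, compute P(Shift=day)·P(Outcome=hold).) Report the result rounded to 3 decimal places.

P(Shift=day) = 0.046 + 0.038 + 0.009 = 0.093.
P(Outcome=hold) = 0.009 + 0.100 + 0.152 + 0.027 = 0.288.
Product: 0.093 × 0.288 = 0.027.

0.027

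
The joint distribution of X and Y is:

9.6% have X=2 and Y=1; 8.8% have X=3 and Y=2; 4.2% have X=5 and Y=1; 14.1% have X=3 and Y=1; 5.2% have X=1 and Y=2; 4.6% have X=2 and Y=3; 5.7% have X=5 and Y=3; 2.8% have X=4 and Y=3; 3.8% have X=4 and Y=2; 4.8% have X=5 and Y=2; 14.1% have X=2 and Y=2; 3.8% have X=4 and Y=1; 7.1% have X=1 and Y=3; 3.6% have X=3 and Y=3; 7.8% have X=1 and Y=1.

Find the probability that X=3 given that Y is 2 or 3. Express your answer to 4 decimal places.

0.2050

P(Y=2) = 0.052 + 0.141 + 0.088 + 0.038 + 0.048 = 0.367.
P(Y=3) = 0.071 + 0.046 + 0.036 + 0.028 + 0.057 = 0.238.
P(Y ∈ {2, 3}) = 0.367 + 0.238 = 0.605; P(X=3, Y ∈ {2, 3}) = 0.088 + 0.036 = 0.124.
P(X=3 | Y ∈ {2, 3}) = 0.124/0.605 = 0.2050.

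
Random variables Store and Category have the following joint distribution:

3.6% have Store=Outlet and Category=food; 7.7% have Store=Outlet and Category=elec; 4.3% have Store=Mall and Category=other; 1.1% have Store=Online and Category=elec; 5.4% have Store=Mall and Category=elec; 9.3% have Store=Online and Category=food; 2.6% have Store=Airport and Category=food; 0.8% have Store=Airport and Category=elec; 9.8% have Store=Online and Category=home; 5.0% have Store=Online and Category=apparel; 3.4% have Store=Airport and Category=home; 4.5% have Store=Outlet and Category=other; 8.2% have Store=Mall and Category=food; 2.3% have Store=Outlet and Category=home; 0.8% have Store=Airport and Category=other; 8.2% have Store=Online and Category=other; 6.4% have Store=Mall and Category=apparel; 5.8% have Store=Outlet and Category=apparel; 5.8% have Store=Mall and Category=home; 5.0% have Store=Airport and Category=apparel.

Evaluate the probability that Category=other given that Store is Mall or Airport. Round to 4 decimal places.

0.1194

P(Store=Mall) = 0.082 + 0.064 + 0.054 + 0.058 + 0.043 = 0.301.
P(Store=Airport) = 0.026 + 0.050 + 0.008 + 0.034 + 0.008 = 0.126.
P(Store ∈ {Mall, Airport}) = 0.301 + 0.126 = 0.427; P(Category=other, Store ∈ {Mall, Airport}) = 0.043 + 0.008 = 0.051.
P(Category=other | Store ∈ {Mall, Airport}) = 0.051/0.427 = 0.1194.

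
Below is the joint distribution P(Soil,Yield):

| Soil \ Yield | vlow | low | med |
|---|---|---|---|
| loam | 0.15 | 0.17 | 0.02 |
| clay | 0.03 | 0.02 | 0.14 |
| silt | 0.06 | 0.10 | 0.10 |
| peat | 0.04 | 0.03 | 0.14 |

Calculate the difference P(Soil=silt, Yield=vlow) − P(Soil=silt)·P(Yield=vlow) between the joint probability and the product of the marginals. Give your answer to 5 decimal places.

-0.01280

P(Soil=silt) = 0.06 + 0.10 + 0.10 = 0.26.
P(Yield=vlow) = 0.15 + 0.03 + 0.06 + 0.04 = 0.28.
P(Soil=silt, Yield=vlow) − P(Soil=silt)P(Yield=vlow) = 0.06 − 0.26×0.28 = -0.01280.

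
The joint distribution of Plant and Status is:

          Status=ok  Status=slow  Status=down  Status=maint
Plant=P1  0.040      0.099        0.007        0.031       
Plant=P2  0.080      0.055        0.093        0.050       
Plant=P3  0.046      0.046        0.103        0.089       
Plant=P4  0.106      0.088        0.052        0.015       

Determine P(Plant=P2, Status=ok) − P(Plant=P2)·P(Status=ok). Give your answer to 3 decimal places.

0.004

P(Plant=P2) = 0.080 + 0.055 + 0.093 + 0.050 = 0.278.
P(Status=ok) = 0.040 + 0.080 + 0.046 + 0.106 = 0.272.
P(Plant=P2, Status=ok) − P(Plant=P2)P(Status=ok) = 0.080 − 0.278×0.272 = 0.004.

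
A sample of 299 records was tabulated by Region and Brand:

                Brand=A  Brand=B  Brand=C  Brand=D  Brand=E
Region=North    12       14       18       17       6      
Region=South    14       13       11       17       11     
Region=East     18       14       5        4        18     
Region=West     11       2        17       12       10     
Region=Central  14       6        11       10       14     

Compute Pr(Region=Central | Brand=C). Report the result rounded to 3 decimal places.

Total with Brand=C: 18 + 11 + 5 + 17 + 11 = 62.
P(Region=Central | Brand=C) = 11/62 = 0.177.

0.177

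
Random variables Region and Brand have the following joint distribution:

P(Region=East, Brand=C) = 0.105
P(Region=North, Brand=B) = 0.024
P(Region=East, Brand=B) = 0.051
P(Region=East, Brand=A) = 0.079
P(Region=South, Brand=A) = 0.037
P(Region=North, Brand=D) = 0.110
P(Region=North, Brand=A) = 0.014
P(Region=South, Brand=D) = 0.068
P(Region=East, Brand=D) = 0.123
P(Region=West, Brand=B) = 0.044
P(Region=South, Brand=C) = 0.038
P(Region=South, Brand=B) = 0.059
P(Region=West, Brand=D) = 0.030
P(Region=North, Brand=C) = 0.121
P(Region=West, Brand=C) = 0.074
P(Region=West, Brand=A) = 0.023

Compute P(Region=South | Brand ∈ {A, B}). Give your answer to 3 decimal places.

P(Brand=A) = 0.014 + 0.037 + 0.079 + 0.023 = 0.153.
P(Brand=B) = 0.024 + 0.059 + 0.051 + 0.044 = 0.178.
P(Brand ∈ {A, B}) = 0.153 + 0.178 = 0.331; P(Region=South, Brand ∈ {A, B}) = 0.037 + 0.059 = 0.096.
P(Region=South | Brand ∈ {A, B}) = 0.096/0.331 = 0.290.

0.290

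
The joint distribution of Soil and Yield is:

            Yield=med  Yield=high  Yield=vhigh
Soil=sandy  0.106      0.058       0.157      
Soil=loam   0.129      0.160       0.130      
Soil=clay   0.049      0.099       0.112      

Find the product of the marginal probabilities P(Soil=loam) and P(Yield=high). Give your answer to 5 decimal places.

0.13282

P(Soil=loam) = 0.129 + 0.160 + 0.130 = 0.419.
P(Yield=high) = 0.058 + 0.160 + 0.099 = 0.317.
Product: 0.419 × 0.317 = 0.13282.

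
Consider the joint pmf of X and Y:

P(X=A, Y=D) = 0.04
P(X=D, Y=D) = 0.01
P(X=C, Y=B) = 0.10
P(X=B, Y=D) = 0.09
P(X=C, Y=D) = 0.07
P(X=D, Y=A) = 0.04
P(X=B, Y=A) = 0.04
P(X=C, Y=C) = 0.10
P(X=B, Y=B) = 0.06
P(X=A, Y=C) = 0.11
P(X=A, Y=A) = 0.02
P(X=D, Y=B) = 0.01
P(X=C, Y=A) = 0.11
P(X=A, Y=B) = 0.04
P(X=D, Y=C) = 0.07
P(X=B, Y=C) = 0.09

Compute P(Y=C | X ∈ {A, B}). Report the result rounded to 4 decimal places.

0.4082

P(X=A) = 0.02 + 0.04 + 0.11 + 0.04 = 0.21.
P(X=B) = 0.04 + 0.06 + 0.09 + 0.09 = 0.28.
P(X ∈ {A, B}) = 0.21 + 0.28 = 0.49; P(Y=C, X ∈ {A, B}) = 0.11 + 0.09 = 0.20.
P(Y=C | X ∈ {A, B}) = 0.20/0.49 = 0.4082.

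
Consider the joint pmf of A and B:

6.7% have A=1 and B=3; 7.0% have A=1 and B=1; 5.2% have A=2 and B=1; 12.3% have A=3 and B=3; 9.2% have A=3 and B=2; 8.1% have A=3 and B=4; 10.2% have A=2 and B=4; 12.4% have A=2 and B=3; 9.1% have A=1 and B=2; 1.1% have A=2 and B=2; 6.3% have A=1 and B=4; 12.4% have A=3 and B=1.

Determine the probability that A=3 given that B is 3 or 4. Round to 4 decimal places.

0.3643

P(B=3) = 0.067 + 0.124 + 0.123 = 0.314.
P(B=4) = 0.063 + 0.102 + 0.081 = 0.246.
P(B ∈ {3, 4}) = 0.314 + 0.246 = 0.560; P(A=3, B ∈ {3, 4}) = 0.123 + 0.081 = 0.204.
P(A=3 | B ∈ {3, 4}) = 0.204/0.560 = 0.3643.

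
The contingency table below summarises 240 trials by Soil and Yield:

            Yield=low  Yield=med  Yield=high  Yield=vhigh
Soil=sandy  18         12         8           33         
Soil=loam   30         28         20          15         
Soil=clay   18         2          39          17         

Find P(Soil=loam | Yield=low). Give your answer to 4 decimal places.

0.4545

Total with Yield=low: 18 + 30 + 18 = 66.
P(Soil=loam | Yield=low) = 30/66 = 0.4545.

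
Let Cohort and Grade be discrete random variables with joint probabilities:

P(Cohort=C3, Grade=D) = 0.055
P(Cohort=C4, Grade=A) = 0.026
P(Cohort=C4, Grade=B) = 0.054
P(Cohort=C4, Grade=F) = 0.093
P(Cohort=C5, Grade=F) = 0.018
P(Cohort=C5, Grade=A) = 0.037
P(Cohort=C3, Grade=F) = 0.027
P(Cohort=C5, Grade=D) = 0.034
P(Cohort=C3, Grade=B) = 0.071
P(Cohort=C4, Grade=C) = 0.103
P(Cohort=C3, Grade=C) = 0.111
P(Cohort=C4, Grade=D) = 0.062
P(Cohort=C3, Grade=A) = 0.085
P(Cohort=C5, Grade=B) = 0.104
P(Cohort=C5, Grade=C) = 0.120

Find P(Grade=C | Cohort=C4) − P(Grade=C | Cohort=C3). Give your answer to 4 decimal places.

-0.0133

P(Cohort=C4) = 0.026 + 0.054 + 0.103 + 0.062 + 0.093 = 0.338; P(Grade=C | Cohort=C4) = 0.103/0.338 = 0.30473.
P(Cohort=C3) = 0.085 + 0.071 + 0.111 + 0.055 + 0.027 = 0.349; P(Grade=C | Cohort=C3) = 0.111/0.349 = 0.31805.
Difference = -0.0133.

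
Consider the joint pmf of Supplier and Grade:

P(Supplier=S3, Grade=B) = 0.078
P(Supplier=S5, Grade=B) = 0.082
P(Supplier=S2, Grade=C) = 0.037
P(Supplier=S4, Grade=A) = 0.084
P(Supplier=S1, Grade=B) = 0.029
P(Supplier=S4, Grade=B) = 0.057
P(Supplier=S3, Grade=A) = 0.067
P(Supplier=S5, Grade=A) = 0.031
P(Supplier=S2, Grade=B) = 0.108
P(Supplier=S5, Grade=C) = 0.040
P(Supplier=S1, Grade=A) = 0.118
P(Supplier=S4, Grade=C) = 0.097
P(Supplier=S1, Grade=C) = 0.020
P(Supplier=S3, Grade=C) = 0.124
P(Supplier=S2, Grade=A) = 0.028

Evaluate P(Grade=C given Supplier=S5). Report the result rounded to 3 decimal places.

P(Supplier=S5) = 0.031 + 0.082 + 0.040 = 0.153.
P(Grade=C | Supplier=S5) = 0.040/0.153 = 0.261.

0.261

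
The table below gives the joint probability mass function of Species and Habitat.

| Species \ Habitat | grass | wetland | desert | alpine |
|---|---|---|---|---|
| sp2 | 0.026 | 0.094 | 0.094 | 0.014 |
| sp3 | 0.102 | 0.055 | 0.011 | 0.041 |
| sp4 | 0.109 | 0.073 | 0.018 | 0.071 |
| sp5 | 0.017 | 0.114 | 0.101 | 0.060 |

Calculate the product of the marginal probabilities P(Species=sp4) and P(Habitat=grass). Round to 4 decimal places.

P(Species=sp4) = 0.109 + 0.073 + 0.018 + 0.071 = 0.271.
P(Habitat=grass) = 0.026 + 0.102 + 0.109 + 0.017 = 0.254.
Product: 0.271 × 0.254 = 0.0688.

0.0688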